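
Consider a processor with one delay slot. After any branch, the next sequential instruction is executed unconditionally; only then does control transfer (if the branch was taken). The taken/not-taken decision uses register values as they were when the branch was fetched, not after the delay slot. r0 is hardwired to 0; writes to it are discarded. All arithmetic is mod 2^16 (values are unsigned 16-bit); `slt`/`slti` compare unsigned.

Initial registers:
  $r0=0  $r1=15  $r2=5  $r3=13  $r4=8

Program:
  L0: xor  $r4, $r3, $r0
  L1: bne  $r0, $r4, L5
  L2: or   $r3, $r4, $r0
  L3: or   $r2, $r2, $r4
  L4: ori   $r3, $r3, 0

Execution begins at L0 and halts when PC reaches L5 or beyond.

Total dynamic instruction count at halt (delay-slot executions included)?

  step pc=0: xor  $r4, $r3, $r0  regs=(0,15,5,13,13)
  step pc=1: bne  $r0, $r4, L5  cond=T  regs=(0,15,5,13,13)
  step pc=2: or   $r3, $r4, $r0  regs=(0,15,5,13,13)

3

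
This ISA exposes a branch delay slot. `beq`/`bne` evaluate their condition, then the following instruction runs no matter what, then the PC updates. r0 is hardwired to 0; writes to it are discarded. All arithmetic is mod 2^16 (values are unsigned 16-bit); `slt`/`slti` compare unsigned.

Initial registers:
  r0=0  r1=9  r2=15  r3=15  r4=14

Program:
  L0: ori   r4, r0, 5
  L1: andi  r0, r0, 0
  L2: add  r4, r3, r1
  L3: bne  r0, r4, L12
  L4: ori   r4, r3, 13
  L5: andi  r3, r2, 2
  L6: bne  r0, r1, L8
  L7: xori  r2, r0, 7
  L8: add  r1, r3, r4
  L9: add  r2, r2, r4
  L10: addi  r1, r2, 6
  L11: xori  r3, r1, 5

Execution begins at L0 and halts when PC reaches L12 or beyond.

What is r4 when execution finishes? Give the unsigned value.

15

[0] ori   r4, r0, 5  →  {r0:0, r1:9, r2:15, r3:15, r4:5}
[1] andi  r0, r0, 0  →  {r0:0, r1:9, r2:15, r3:15, r4:5}
[2] add  r4, r3, r1  →  {r0:0, r1:9, r2:15, r3:15, r4:24}
[3] bne  r0, r4, L12  →  {r0:0, r1:9, r2:15, r3:15, r4:24}  ⟨branch taken⟩
[4] ori   r4, r3, 13  →  {r0:0, r1:9, r2:15, r3:15, r4:15}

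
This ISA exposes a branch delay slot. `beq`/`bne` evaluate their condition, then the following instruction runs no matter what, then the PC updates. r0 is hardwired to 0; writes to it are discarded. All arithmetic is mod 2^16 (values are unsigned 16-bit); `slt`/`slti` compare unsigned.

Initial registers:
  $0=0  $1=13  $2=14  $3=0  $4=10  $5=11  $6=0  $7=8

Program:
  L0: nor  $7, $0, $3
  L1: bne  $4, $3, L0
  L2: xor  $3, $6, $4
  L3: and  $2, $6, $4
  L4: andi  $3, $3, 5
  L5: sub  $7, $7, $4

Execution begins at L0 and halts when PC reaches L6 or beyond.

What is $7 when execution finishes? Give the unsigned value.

65515

[0] nor  $7, $0, $3  →  {$0:0, $1:13, $2:14, $3:0, $4:10, $5:11, $6:0, $7:65535}
[1] bne  $4, $3, L0  →  {$0:0, $1:13, $2:14, $3:0, $4:10, $5:11, $6:0, $7:65535}  ⟨branch taken⟩
[2] xor  $3, $6, $4  →  {$0:0, $1:13, $2:14, $3:10, $4:10, $5:11, $6:0, $7:65535}
[0] nor  $7, $0, $3  →  {$0:0, $1:13, $2:14, $3:10, $4:10, $5:11, $6:0, $7:65525}
[1] bne  $4, $3, L0  →  {$0:0, $1:13, $2:14, $3:10, $4:10, $5:11, $6:0, $7:65525}  ⟨branch fallthrough⟩
[2] xor  $3, $6, $4  →  {$0:0, $1:13, $2:14, $3:10, $4:10, $5:11, $6:0, $7:65525}
[3] and  $2, $6, $4  →  {$0:0, $1:13, $2:0, $3:10, $4:10, $5:11, $6:0, $7:65525}
[4] andi  $3, $3, 5  →  {$0:0, $1:13, $2:0, $3:0, $4:10, $5:11, $6:0, $7:65525}
[5] sub  $7, $7, $4  →  {$0:0, $1:13, $2:0, $3:0, $4:10, $5:11, $6:0, $7:65515}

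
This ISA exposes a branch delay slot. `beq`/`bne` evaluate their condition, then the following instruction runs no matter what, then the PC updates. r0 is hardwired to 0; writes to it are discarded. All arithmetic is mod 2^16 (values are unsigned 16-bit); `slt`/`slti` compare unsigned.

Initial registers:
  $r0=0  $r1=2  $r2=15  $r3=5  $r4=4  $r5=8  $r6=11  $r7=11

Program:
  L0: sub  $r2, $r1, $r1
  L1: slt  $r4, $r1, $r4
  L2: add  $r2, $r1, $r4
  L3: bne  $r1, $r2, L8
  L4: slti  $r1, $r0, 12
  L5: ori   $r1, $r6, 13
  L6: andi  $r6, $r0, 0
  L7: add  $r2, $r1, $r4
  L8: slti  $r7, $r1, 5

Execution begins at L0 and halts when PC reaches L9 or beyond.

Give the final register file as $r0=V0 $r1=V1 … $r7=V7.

  step pc=0: sub  $r2, $r1, $r1  regs=(0,2,0,5,4,8,11,11)
  step pc=1: slt  $r4, $r1, $r4  regs=(0,2,0,5,1,8,11,11)
  step pc=2: add  $r2, $r1, $r4  regs=(0,2,3,5,1,8,11,11)
  step pc=3: bne  $r1, $r2, L8  cond=T  regs=(0,2,3,5,1,8,11,11)
  step pc=4: slti  $r1, $r0, 12  regs=(0,1,3,5,1,8,11,11)
  step pc=8: slti  $r7, $r1, 5  regs=(0,1,3,5,1,8,11,1)

$r0=0 $r1=1 $r2=3 $r3=5 $r4=1 $r5=8 $r6=11 $r7=1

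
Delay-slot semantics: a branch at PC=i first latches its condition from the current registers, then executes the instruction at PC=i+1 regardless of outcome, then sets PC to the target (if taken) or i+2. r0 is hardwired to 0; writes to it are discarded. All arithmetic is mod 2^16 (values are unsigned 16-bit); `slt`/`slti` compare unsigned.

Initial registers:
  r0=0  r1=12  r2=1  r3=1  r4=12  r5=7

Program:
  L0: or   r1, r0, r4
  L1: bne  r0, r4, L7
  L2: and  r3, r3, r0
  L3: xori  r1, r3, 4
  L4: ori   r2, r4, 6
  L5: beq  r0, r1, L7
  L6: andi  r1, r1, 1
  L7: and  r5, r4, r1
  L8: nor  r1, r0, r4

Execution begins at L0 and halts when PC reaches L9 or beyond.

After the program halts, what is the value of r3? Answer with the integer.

  step pc=0: or   r1, r0, r4  regs=(0,12,1,1,12,7)
  step pc=1: bne  r0, r4, L7  cond=T  regs=(0,12,1,1,12,7)
  step pc=2: and  r3, r3, r0  regs=(0,12,1,0,12,7)
  step pc=7: and  r5, r4, r1  regs=(0,12,1,0,12,12)
  step pc=8: nor  r1, r0, r4  regs=(0,65523,1,0,12,12)

0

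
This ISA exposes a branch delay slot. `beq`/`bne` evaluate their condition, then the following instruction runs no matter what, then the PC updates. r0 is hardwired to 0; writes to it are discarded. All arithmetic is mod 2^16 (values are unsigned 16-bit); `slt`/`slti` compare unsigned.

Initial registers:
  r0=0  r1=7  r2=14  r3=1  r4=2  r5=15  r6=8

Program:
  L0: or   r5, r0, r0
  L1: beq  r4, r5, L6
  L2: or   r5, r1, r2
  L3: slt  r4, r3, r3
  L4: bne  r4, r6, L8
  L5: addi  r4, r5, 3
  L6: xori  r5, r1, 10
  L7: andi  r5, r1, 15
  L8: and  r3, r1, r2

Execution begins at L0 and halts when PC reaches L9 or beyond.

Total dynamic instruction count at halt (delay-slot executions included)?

7

PC=0  or   r5, r0, r0        | r0=0 r1=7 r2=14 r3=1 r4=2 r5=0 r6=8
PC=1  beq  r4, r5, L6        | r0=0 r1=7 r2=14 r3=1 r4=2 r5=0 r6=8  [not taken]
PC=2  or   r5, r1, r2        | r0=0 r1=7 r2=14 r3=1 r4=2 r5=15 r6=8
PC=3  slt  r4, r3, r3        | r0=0 r1=7 r2=14 r3=1 r4=0 r5=15 r6=8
PC=4  bne  r4, r6, L8        | r0=0 r1=7 r2=14 r3=1 r4=0 r5=15 r6=8  [TAKEN]
PC=5  addi  r4, r5, 3        | r0=0 r1=7 r2=14 r3=1 r4=18 r5=15 r6=8
PC=8  and  r3, r1, r2        | r0=0 r1=7 r2=14 r3=6 r4=18 r5=15 r6=8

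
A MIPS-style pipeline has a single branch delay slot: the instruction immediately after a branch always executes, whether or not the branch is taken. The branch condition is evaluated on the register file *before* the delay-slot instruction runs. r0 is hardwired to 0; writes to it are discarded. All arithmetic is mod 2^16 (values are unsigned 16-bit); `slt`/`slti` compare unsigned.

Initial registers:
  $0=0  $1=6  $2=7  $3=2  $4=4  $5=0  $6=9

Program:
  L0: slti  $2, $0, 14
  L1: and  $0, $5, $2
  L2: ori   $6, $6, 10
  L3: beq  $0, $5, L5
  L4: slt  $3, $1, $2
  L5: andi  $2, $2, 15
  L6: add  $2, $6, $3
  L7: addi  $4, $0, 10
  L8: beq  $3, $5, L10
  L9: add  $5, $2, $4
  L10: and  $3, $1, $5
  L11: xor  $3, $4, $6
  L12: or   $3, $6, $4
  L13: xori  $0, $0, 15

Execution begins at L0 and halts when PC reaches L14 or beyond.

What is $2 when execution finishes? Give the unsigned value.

11

PC=0  slti  $2, $0, 14       | $0=0 $1=6 $2=1 $3=2 $4=4 $5=0 $6=9
PC=1  and  $0, $5, $2        | $0=0 $1=6 $2=1 $3=2 $4=4 $5=0 $6=9
PC=2  ori   $6, $6, 10       | $0=0 $1=6 $2=1 $3=2 $4=4 $5=0 $6=11
PC=3  beq  $0, $5, L5        | $0=0 $1=6 $2=1 $3=2 $4=4 $5=0 $6=11  [TAKEN]
PC=4  slt  $3, $1, $2        | $0=0 $1=6 $2=1 $3=0 $4=4 $5=0 $6=11
PC=5  andi  $2, $2, 15       | $0=0 $1=6 $2=1 $3=0 $4=4 $5=0 $6=11
PC=6  add  $2, $6, $3        | $0=0 $1=6 $2=11 $3=0 $4=4 $5=0 $6=11
PC=7  addi  $4, $0, 10       | $0=0 $1=6 $2=11 $3=0 $4=10 $5=0 $6=11
PC=8  beq  $3, $5, L10       | $0=0 $1=6 $2=11 $3=0 $4=10 $5=0 $6=11  [TAKEN]
PC=9  add  $5, $2, $4        | $0=0 $1=6 $2=11 $3=0 $4=10 $5=21 $6=11
PC=10 and  $3, $1, $5        | $0=0 $1=6 $2=11 $3=4 $4=10 $5=21 $6=11
PC=11 xor  $3, $4, $6        | $0=0 $1=6 $2=11 $3=1 $4=10 $5=21 $6=11
PC=12 or   $3, $6, $4        | $0=0 $1=6 $2=11 $3=11 $4=10 $5=21 $6=11
PC=13 xori  $0, $0, 15       | $0=0 $1=6 $2=11 $3=11 $4=10 $5=21 $6=11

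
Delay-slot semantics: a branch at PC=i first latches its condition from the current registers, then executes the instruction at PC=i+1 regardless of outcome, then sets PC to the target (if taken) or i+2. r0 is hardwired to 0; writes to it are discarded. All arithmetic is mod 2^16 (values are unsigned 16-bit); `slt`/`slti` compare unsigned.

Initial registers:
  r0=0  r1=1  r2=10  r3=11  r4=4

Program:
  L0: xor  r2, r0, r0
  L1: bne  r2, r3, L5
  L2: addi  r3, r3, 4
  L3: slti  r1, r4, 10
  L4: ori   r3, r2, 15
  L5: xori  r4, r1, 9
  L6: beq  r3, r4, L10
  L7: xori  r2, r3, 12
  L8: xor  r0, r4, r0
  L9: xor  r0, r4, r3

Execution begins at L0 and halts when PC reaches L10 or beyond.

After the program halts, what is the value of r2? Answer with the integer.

3

#0 xor  r2, r0, r0 ; 0/1/0/11/4
#1 bne  r2, r3, L5 ; 0/1/0/11/4 ; →target
#2 addi  r3, r3, 4 ; 0/1/0/15/4
#5 xori  r4, r1, 9 ; 0/1/0/15/8
#6 beq  r3, r4, L10 ; 0/1/0/15/8 ; →fallthru
#7 xori  r2, r3, 12 ; 0/1/3/15/8
#8 xor  r0, r4, r0 ; 0/1/3/15/8
#9 xor  r0, r4, r3 ; 0/1/3/15/8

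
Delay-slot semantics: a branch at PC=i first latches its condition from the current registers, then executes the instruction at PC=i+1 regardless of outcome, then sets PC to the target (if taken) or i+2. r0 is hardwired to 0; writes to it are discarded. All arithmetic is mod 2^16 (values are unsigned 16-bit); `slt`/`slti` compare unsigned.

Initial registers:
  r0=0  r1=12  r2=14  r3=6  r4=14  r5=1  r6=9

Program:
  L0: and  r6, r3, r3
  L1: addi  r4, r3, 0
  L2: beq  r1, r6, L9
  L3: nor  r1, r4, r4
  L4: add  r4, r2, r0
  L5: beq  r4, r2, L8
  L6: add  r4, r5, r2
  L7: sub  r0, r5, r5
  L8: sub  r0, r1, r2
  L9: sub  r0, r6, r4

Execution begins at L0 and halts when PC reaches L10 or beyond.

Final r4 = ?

15

PC=0  and  r6, r3, r3        | r0=0 r1=12 r2=14 r3=6 r4=14 r5=1 r6=6
PC=1  addi  r4, r3, 0        | r0=0 r1=12 r2=14 r3=6 r4=6 r5=1 r6=6
PC=2  beq  r1, r6, L9        | r0=0 r1=12 r2=14 r3=6 r4=6 r5=1 r6=6  [not taken]
PC=3  nor  r1, r4, r4        | r0=0 r1=65529 r2=14 r3=6 r4=6 r5=1 r6=6
PC=4  add  r4, r2, r0        | r0=0 r1=65529 r2=14 r3=6 r4=14 r5=1 r6=6
PC=5  beq  r4, r2, L8        | r0=0 r1=65529 r2=14 r3=6 r4=14 r5=1 r6=6  [TAKEN]
PC=6  add  r4, r5, r2        | r0=0 r1=65529 r2=14 r3=6 r4=15 r5=1 r6=6
PC=8  sub  r0, r1, r2        | r0=0 r1=65529 r2=14 r3=6 r4=15 r5=1 r6=6
PC=9  sub  r0, r6, r4        | r0=0 r1=65529 r2=14 r3=6 r4=15 r5=1 r6=6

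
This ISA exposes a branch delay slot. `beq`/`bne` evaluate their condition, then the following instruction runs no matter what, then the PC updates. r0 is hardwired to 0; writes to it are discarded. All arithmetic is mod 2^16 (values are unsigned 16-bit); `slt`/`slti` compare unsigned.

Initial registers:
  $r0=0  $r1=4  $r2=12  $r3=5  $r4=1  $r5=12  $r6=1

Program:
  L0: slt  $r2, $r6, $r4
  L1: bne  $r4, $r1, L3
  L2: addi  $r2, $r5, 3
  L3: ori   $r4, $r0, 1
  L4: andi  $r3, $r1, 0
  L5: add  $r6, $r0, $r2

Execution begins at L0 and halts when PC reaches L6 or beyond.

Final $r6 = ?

15

[0] slt  $r2, $r6, $r4  →  {$r0:0, $r1:4, $r2:0, $r3:5, $r4:1, $r5:12, $r6:1}
[1] bne  $r4, $r1, L3  →  {$r0:0, $r1:4, $r2:0, $r3:5, $r4:1, $r5:12, $r6:1}  ⟨branch taken⟩
[2] addi  $r2, $r5, 3  →  {$r0:0, $r1:4, $r2:15, $r3:5, $r4:1, $r5:12, $r6:1}
[3] ori   $r4, $r0, 1  →  {$r0:0, $r1:4, $r2:15, $r3:5, $r4:1, $r5:12, $r6:1}
[4] andi  $r3, $r1, 0  →  {$r0:0, $r1:4, $r2:15, $r3:0, $r4:1, $r5:12, $r6:1}
[5] add  $r6, $r0, $r2  →  {$r0:0, $r1:4, $r2:15, $r3:0, $r4:1, $r5:12, $r6:15}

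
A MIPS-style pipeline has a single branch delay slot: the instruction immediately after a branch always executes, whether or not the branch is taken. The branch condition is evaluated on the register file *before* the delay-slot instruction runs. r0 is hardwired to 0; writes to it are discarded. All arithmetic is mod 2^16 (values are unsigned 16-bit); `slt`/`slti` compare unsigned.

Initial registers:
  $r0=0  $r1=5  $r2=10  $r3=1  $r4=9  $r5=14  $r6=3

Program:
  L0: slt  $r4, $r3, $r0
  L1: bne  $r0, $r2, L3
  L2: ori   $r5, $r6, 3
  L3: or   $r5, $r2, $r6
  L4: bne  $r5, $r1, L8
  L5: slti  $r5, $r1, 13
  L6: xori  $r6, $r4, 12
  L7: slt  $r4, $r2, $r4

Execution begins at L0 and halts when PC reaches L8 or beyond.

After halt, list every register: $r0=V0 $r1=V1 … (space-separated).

#0 slt  $r4, $r3, $r0 ; 0/5/10/1/0/14/3
#1 bne  $r0, $r2, L3 ; 0/5/10/1/0/14/3 ; →target
#2 ori   $r5, $r6, 3 ; 0/5/10/1/0/3/3
#3 or   $r5, $r2, $r6 ; 0/5/10/1/0/11/3
#4 bne  $r5, $r1, L8 ; 0/5/10/1/0/11/3 ; →target
#5 slti  $r5, $r1, 13 ; 0/5/10/1/0/1/3

$r0=0 $r1=5 $r2=10 $r3=1 $r4=0 $r5=1 $r6=3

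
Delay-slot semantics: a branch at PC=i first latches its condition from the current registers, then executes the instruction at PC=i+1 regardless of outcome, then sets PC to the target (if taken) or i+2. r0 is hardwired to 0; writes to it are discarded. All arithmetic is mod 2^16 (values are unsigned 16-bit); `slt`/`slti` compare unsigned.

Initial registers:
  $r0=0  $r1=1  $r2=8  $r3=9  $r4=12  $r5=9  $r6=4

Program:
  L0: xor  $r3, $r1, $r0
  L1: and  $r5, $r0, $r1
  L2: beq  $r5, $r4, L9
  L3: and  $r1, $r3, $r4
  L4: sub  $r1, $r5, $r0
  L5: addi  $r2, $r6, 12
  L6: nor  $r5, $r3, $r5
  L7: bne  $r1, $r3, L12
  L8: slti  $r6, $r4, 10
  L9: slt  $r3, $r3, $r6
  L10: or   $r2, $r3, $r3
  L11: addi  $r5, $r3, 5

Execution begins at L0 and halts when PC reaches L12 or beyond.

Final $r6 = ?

0

  step pc=0: xor  $r3, $r1, $r0  regs=(0,1,8,1,12,9,4)
  step pc=1: and  $r5, $r0, $r1  regs=(0,1,8,1,12,0,4)
  step pc=2: beq  $r5, $r4, L9  cond=F  regs=(0,1,8,1,12,0,4)
  step pc=3: and  $r1, $r3, $r4  regs=(0,0,8,1,12,0,4)
  step pc=4: sub  $r1, $r5, $r0  regs=(0,0,8,1,12,0,4)
  step pc=5: addi  $r2, $r6, 12  regs=(0,0,16,1,12,0,4)
  step pc=6: nor  $r5, $r3, $r5  regs=(0,0,16,1,12,65534,4)
  step pc=7: bne  $r1, $r3, L12  cond=T  regs=(0,0,16,1,12,65534,4)
  step pc=8: slti  $r6, $r4, 10  regs=(0,0,16,1,12,65534,0)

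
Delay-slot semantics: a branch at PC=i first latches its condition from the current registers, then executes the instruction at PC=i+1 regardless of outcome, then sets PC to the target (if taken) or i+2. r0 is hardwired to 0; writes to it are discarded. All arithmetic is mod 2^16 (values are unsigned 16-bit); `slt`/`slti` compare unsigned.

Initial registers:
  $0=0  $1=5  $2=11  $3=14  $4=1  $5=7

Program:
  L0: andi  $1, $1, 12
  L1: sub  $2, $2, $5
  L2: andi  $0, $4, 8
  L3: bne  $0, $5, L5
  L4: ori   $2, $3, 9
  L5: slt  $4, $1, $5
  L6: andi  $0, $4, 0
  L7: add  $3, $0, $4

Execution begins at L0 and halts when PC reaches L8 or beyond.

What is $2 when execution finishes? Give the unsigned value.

15

PC=0  andi  $1, $1, 12       | $0=0 $1=4 $2=11 $3=14 $4=1 $5=7
PC=1  sub  $2, $2, $5        | $0=0 $1=4 $2=4 $3=14 $4=1 $5=7
PC=2  andi  $0, $4, 8        | $0=0 $1=4 $2=4 $3=14 $4=1 $5=7
PC=3  bne  $0, $5, L5        | $0=0 $1=4 $2=4 $3=14 $4=1 $5=7  [TAKEN]
PC=4  ori   $2, $3, 9        | $0=0 $1=4 $2=15 $3=14 $4=1 $5=7
PC=5  slt  $4, $1, $5        | $0=0 $1=4 $2=15 $3=14 $4=1 $5=7
PC=6  andi  $0, $4, 0        | $0=0 $1=4 $2=15 $3=14 $4=1 $5=7
PC=7  add  $3, $0, $4        | $0=0 $1=4 $2=15 $3=1 $4=1 $5=7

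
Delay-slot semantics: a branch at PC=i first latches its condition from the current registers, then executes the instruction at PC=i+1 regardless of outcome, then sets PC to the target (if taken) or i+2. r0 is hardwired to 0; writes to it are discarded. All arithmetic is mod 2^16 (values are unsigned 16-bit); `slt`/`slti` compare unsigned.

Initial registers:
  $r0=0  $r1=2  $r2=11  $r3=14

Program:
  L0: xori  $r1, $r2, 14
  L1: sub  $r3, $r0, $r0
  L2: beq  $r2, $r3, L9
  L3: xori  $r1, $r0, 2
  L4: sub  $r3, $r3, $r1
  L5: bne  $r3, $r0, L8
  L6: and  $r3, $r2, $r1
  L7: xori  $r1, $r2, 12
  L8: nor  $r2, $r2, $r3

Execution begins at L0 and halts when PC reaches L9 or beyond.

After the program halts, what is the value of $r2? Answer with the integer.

PC=0  xori  $r1, $r2, 14     | $r0=0 $r1=5 $r2=11 $r3=14
PC=1  sub  $r3, $r0, $r0     | $r0=0 $r1=5 $r2=11 $r3=0
PC=2  beq  $r2, $r3, L9      | $r0=0 $r1=5 $r2=11 $r3=0  [not taken]
PC=3  xori  $r1, $r0, 2      | $r0=0 $r1=2 $r2=11 $r3=0
PC=4  sub  $r3, $r3, $r1     | $r0=0 $r1=2 $r2=11 $r3=65534
PC=5  bne  $r3, $r0, L8      | $r0=0 $r1=2 $r2=11 $r3=65534  [TAKEN]
PC=6  and  $r3, $r2, $r1     | $r0=0 $r1=2 $r2=11 $r3=2
PC=8  nor  $r2, $r2, $r3     | $r0=0 $r1=2 $r2=65524 $r3=2

65524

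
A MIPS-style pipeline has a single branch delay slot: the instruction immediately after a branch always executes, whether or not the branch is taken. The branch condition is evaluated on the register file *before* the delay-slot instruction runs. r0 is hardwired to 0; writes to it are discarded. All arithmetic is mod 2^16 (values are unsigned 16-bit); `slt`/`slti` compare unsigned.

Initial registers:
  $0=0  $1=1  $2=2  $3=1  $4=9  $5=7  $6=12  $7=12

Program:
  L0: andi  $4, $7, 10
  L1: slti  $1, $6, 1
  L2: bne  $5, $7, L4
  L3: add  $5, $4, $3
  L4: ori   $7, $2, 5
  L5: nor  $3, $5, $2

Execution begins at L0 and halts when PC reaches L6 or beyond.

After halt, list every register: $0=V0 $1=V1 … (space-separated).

$0=0 $1=0 $2=2 $3=65524 $4=8 $5=9 $6=12 $7=7

#0 andi  $4, $7, 10 ; 0/1/2/1/8/7/12/12
#1 slti  $1, $6, 1 ; 0/0/2/1/8/7/12/12
#2 bne  $5, $7, L4 ; 0/0/2/1/8/7/12/12 ; →target
#3 add  $5, $4, $3 ; 0/0/2/1/8/9/12/12
#4 ori   $7, $2, 5 ; 0/0/2/1/8/9/12/7
#5 nor  $3, $5, $2 ; 0/0/2/65524/8/9/12/7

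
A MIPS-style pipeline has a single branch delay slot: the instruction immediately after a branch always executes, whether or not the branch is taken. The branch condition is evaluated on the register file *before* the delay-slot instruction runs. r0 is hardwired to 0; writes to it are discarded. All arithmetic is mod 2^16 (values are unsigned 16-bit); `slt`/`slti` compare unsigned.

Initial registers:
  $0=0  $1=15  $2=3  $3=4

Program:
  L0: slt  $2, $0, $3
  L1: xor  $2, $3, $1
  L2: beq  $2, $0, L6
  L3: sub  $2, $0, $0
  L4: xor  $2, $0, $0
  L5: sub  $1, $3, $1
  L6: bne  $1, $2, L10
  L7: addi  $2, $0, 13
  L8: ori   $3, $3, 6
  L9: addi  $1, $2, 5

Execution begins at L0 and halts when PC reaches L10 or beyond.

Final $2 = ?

[0] slt  $2, $0, $3  →  {$0:0, $1:15, $2:1, $3:4}
[1] xor  $2, $3, $1  →  {$0:0, $1:15, $2:11, $3:4}
[2] beq  $2, $0, L6  →  {$0:0, $1:15, $2:11, $3:4}  ⟨branch fallthrough⟩
[3] sub  $2, $0, $0  →  {$0:0, $1:15, $2:0, $3:4}
[4] xor  $2, $0, $0  →  {$0:0, $1:15, $2:0, $3:4}
[5] sub  $1, $3, $1  →  {$0:0, $1:65525, $2:0, $3:4}
[6] bne  $1, $2, L10  →  {$0:0, $1:65525, $2:0, $3:4}  ⟨branch taken⟩
[7] addi  $2, $0, 13  →  {$0:0, $1:65525, $2:13, $3:4}

13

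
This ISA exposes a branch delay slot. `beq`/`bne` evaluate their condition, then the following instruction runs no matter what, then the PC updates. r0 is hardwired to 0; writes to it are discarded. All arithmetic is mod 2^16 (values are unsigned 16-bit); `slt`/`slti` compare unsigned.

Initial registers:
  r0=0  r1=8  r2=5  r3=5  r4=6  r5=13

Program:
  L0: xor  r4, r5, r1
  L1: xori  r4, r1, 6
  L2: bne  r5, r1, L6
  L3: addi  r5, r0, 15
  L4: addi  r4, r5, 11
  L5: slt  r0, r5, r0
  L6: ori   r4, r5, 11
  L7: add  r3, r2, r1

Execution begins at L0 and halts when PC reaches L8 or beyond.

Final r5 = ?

15

PC=0  xor  r4, r5, r1        | r0=0 r1=8 r2=5 r3=5 r4=5 r5=13
PC=1  xori  r4, r1, 6        | r0=0 r1=8 r2=5 r3=5 r4=14 r5=13
PC=2  bne  r5, r1, L6        | r0=0 r1=8 r2=5 r3=5 r4=14 r5=13  [TAKEN]
PC=3  addi  r5, r0, 15       | r0=0 r1=8 r2=5 r3=5 r4=14 r5=15
PC=6  ori   r4, r5, 11       | r0=0 r1=8 r2=5 r3=5 r4=15 r5=15
PC=7  add  r3, r2, r1        | r0=0 r1=8 r2=5 r3=13 r4=15 r5=15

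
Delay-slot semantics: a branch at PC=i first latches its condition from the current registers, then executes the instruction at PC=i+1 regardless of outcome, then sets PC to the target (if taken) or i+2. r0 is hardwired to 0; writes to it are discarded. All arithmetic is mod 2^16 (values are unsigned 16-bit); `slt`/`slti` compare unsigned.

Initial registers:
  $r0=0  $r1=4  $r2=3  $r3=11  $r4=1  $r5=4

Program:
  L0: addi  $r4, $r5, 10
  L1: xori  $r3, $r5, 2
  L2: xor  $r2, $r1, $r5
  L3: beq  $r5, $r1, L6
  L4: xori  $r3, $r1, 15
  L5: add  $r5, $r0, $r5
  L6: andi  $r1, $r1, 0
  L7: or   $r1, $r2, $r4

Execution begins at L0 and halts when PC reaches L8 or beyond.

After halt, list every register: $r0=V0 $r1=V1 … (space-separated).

  step pc=0: addi  $r4, $r5, 10  regs=(0,4,3,11,14,4)
  step pc=1: xori  $r3, $r5, 2  regs=(0,4,3,6,14,4)
  step pc=2: xor  $r2, $r1, $r5  regs=(0,4,0,6,14,4)
  step pc=3: beq  $r5, $r1, L6  cond=T  regs=(0,4,0,6,14,4)
  step pc=4: xori  $r3, $r1, 15  regs=(0,4,0,11,14,4)
  step pc=6: andi  $r1, $r1, 0  regs=(0,0,0,11,14,4)
  step pc=7: or   $r1, $r2, $r4  regs=(0,14,0,11,14,4)

$r0=0 $r1=14 $r2=0 $r3=11 $r4=14 $r5=4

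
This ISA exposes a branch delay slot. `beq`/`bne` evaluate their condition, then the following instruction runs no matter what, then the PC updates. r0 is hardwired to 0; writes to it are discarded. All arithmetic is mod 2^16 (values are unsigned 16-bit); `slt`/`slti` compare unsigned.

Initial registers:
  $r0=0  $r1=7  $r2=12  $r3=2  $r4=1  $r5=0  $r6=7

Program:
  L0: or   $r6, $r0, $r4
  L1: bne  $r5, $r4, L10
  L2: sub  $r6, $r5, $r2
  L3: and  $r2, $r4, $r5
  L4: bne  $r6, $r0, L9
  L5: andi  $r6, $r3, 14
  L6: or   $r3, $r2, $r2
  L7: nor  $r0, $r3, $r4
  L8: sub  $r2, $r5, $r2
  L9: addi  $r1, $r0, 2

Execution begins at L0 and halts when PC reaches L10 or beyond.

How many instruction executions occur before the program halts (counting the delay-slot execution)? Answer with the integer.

#0 or   $r6, $r0, $r4 ; 0/7/12/2/1/0/1
#1 bne  $r5, $r4, L10 ; 0/7/12/2/1/0/1 ; →target
#2 sub  $r6, $r5, $r2 ; 0/7/12/2/1/0/65524

3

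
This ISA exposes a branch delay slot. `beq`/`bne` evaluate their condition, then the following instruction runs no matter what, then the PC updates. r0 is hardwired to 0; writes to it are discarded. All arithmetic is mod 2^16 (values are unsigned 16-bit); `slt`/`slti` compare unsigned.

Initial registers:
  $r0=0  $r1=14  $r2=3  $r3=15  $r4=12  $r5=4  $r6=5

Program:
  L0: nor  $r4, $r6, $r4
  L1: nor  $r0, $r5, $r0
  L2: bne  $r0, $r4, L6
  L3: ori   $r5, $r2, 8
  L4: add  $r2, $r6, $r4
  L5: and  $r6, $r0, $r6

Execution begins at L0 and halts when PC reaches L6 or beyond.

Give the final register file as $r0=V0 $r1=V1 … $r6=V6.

  step pc=0: nor  $r4, $r6, $r4  regs=(0,14,3,15,65522,4,5)
  step pc=1: nor  $r0, $r5, $r0  regs=(0,14,3,15,65522,4,5)
  step pc=2: bne  $r0, $r4, L6  cond=T  regs=(0,14,3,15,65522,4,5)
  step pc=3: ori   $r5, $r2, 8  regs=(0,14,3,15,65522,11,5)

$r0=0 $r1=14 $r2=3 $r3=15 $r4=65522 $r5=11 $r6=5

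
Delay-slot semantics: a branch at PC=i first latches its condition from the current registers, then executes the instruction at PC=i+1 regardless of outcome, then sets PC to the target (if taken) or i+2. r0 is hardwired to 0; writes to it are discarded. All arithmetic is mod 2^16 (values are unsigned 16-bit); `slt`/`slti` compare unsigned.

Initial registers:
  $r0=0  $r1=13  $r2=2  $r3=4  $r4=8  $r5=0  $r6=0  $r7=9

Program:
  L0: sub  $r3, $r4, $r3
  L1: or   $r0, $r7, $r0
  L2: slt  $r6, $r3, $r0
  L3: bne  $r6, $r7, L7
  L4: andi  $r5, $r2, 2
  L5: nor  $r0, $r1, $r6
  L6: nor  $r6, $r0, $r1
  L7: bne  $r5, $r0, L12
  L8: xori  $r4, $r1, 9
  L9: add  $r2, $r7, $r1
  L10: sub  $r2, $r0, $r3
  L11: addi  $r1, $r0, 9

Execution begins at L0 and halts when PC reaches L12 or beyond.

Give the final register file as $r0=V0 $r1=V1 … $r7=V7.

PC=0  sub  $r3, $r4, $r3     | $r0=0 $r1=13 $r2=2 $r3=4 $r4=8 $r5=0 $r6=0 $r7=9
PC=1  or   $r0, $r7, $r0     | $r0=0 $r1=13 $r2=2 $r3=4 $r4=8 $r5=0 $r6=0 $r7=9
PC=2  slt  $r6, $r3, $r0     | $r0=0 $r1=13 $r2=2 $r3=4 $r4=8 $r5=0 $r6=0 $r7=9
PC=3  bne  $r6, $r7, L7      | $r0=0 $r1=13 $r2=2 $r3=4 $r4=8 $r5=0 $r6=0 $r7=9  [TAKEN]
PC=4  andi  $r5, $r2, 2      | $r0=0 $r1=13 $r2=2 $r3=4 $r4=8 $r5=2 $r6=0 $r7=9
PC=7  bne  $r5, $r0, L12     | $r0=0 $r1=13 $r2=2 $r3=4 $r4=8 $r5=2 $r6=0 $r7=9  [TAKEN]
PC=8  xori  $r4, $r1, 9      | $r0=0 $r1=13 $r2=2 $r3=4 $r4=4 $r5=2 $r6=0 $r7=9

$r0=0 $r1=13 $r2=2 $r3=4 $r4=4 $r5=2 $r6=0 $r7=9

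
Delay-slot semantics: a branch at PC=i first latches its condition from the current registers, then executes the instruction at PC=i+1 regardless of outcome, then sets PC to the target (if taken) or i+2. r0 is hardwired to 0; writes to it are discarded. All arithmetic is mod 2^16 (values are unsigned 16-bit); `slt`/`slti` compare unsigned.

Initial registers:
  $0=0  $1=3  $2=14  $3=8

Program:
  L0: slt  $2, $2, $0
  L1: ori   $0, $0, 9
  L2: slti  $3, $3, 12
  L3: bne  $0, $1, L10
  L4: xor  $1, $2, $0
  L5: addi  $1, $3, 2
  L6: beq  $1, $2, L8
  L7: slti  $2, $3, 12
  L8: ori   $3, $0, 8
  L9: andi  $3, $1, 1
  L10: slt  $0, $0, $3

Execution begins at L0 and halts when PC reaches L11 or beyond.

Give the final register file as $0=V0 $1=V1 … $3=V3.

$0=0 $1=0 $2=0 $3=1

[0] slt  $2, $2, $0  →  {$0:0, $1:3, $2:0, $3:8}
[1] ori   $0, $0, 9  →  {$0:0, $1:3, $2:0, $3:8}
[2] slti  $3, $3, 12  →  {$0:0, $1:3, $2:0, $3:1}
[3] bne  $0, $1, L10  →  {$0:0, $1:3, $2:0, $3:1}  ⟨branch taken⟩
[4] xor  $1, $2, $0  →  {$0:0, $1:0, $2:0, $3:1}
[10] slt  $0, $0, $3  →  {$0:0, $1:0, $2:0, $3:1}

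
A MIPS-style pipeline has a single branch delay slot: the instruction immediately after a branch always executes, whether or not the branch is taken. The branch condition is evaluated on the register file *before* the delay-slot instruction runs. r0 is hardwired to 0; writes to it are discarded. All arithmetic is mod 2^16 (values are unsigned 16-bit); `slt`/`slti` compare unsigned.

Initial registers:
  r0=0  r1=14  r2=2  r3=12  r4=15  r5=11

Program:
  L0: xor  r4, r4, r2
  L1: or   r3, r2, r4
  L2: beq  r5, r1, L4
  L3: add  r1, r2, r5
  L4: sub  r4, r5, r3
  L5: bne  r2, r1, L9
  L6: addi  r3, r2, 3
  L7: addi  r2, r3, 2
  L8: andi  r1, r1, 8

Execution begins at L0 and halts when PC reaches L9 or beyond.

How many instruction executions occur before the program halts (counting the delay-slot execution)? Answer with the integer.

  step pc=0: xor  r4, r4, r2  regs=(0,14,2,12,13,11)
  step pc=1: or   r3, r2, r4  regs=(0,14,2,15,13,11)
  step pc=2: beq  r5, r1, L4  cond=F  regs=(0,14,2,15,13,11)
  step pc=3: add  r1, r2, r5  regs=(0,13,2,15,13,11)
  step pc=4: sub  r4, r5, r3  regs=(0,13,2,15,65532,11)
  step pc=5: bne  r2, r1, L9  cond=T  regs=(0,13,2,15,65532,11)
  step pc=6: addi  r3, r2, 3  regs=(0,13,2,5,65532,11)

7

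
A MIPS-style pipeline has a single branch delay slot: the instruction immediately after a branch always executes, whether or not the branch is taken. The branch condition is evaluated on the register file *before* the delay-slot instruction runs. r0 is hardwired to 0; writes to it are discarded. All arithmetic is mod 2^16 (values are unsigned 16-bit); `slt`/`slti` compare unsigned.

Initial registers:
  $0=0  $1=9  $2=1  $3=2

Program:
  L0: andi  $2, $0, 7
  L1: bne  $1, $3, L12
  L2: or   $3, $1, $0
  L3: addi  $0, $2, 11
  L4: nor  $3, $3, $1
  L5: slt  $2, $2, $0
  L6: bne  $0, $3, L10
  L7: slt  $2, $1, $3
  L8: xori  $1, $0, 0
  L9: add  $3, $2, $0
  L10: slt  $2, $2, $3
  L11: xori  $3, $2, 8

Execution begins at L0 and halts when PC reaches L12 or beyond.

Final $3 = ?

#0 andi  $2, $0, 7 ; 0/9/0/2
#1 bne  $1, $3, L12 ; 0/9/0/2 ; →target
#2 or   $3, $1, $0 ; 0/9/0/9

9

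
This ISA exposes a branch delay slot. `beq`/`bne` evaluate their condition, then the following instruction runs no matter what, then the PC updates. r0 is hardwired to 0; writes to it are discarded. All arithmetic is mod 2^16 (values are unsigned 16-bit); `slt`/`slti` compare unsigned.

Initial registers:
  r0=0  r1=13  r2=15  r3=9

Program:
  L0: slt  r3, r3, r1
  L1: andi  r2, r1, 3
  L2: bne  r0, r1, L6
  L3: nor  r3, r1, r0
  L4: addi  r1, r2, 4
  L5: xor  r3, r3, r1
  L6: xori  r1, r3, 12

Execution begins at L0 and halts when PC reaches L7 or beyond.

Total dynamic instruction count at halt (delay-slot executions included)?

5

PC=0  slt  r3, r3, r1        | r0=0 r1=13 r2=15 r3=1
PC=1  andi  r2, r1, 3        | r0=0 r1=13 r2=1 r3=1
PC=2  bne  r0, r1, L6        | r0=0 r1=13 r2=1 r3=1  [TAKEN]
PC=3  nor  r3, r1, r0        | r0=0 r1=13 r2=1 r3=65522
PC=6  xori  r1, r3, 12       | r0=0 r1=65534 r2=1 r3=65522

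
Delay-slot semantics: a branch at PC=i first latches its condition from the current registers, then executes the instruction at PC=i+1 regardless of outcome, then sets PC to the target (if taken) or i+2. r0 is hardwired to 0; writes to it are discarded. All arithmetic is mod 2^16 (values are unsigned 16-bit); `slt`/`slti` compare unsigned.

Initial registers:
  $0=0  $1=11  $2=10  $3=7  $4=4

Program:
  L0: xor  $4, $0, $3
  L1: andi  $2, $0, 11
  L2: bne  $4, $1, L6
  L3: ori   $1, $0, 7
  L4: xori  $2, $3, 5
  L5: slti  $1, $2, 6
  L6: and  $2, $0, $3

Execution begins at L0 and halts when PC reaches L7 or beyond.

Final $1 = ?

[0] xor  $4, $0, $3  →  {$0:0, $1:11, $2:10, $3:7, $4:7}
[1] andi  $2, $0, 11  →  {$0:0, $1:11, $2:0, $3:7, $4:7}
[2] bne  $4, $1, L6  →  {$0:0, $1:11, $2:0, $3:7, $4:7}  ⟨branch taken⟩
[3] ori   $1, $0, 7  →  {$0:0, $1:7, $2:0, $3:7, $4:7}
[6] and  $2, $0, $3  →  {$0:0, $1:7, $2:0, $3:7, $4:7}

7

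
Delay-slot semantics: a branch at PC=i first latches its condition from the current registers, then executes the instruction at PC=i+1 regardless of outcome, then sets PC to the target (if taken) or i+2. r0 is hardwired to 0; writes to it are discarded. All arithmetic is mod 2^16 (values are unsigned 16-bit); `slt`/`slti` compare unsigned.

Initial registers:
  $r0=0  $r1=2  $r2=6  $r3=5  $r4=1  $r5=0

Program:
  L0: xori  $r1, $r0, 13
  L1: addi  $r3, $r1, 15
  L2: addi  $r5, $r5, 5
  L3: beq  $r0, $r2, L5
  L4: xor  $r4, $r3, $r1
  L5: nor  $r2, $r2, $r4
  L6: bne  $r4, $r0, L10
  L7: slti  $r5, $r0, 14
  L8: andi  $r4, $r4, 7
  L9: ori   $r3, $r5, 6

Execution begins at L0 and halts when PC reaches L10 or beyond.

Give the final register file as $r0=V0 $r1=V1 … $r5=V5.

[0] xori  $r1, $r0, 13  →  {$r0:0, $r1:13, $r2:6, $r3:5, $r4:1, $r5:0}
[1] addi  $r3, $r1, 15  →  {$r0:0, $r1:13, $r2:6, $r3:28, $r4:1, $r5:0}
[2] addi  $r5, $r5, 5  →  {$r0:0, $r1:13, $r2:6, $r3:28, $r4:1, $r5:5}
[3] beq  $r0, $r2, L5  →  {$r0:0, $r1:13, $r2:6, $r3:28, $r4:1, $r5:5}  ⟨branch fallthrough⟩
[4] xor  $r4, $r3, $r1  →  {$r0:0, $r1:13, $r2:6, $r3:28, $r4:17, $r5:5}
[5] nor  $r2, $r2, $r4  →  {$r0:0, $r1:13, $r2:65512, $r3:28, $r4:17, $r5:5}
[6] bne  $r4, $r0, L10  →  {$r0:0, $r1:13, $r2:65512, $r3:28, $r4:17, $r5:5}  ⟨branch taken⟩
[7] slti  $r5, $r0, 14  →  {$r0:0, $r1:13, $r2:65512, $r3:28, $r4:17, $r5:1}

$r0=0 $r1=13 $r2=65512 $r3=28 $r4=17 $r5=1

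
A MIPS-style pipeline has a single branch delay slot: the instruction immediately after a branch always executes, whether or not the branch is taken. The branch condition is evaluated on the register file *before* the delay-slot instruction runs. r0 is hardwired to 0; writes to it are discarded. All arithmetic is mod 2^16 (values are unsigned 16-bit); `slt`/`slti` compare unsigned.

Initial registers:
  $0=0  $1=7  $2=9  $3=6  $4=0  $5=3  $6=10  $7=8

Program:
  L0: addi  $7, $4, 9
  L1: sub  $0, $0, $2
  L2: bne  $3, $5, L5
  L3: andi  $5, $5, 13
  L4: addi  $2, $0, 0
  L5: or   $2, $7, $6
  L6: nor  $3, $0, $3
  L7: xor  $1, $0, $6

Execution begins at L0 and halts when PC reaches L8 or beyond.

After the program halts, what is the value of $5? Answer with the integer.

PC=0  addi  $7, $4, 9        | $0=0 $1=7 $2=9 $3=6 $4=0 $5=3 $6=10 $7=9
PC=1  sub  $0, $0, $2        | $0=0 $1=7 $2=9 $3=6 $4=0 $5=3 $6=10 $7=9
PC=2  bne  $3, $5, L5        | $0=0 $1=7 $2=9 $3=6 $4=0 $5=3 $6=10 $7=9  [TAKEN]
PC=3  andi  $5, $5, 13       | $0=0 $1=7 $2=9 $3=6 $4=0 $5=1 $6=10 $7=9
PC=5  or   $2, $7, $6        | $0=0 $1=7 $2=11 $3=6 $4=0 $5=1 $6=10 $7=9
PC=6  nor  $3, $0, $3        | $0=0 $1=7 $2=11 $3=65529 $4=0 $5=1 $6=10 $7=9
PC=7  xor  $1, $0, $6        | $0=0 $1=10 $2=11 $3=65529 $4=0 $5=1 $6=10 $7=9

1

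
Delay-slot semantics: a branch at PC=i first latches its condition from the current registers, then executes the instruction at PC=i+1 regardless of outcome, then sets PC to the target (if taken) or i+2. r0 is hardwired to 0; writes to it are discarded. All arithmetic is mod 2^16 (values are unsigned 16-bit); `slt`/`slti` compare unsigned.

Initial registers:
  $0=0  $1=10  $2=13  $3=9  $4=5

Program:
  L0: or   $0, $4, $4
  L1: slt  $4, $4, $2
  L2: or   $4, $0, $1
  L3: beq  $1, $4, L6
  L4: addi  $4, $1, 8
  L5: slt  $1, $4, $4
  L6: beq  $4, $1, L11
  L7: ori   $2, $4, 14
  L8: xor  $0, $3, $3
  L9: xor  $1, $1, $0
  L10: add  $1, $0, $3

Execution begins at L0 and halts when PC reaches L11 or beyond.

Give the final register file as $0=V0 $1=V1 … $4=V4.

$0=0 $1=9 $2=30 $3=9 $4=18

[0] or   $0, $4, $4  →  {$0:0, $1:10, $2:13, $3:9, $4:5}
[1] slt  $4, $4, $2  →  {$0:0, $1:10, $2:13, $3:9, $4:1}
[2] or   $4, $0, $1  →  {$0:0, $1:10, $2:13, $3:9, $4:10}
[3] beq  $1, $4, L6  →  {$0:0, $1:10, $2:13, $3:9, $4:10}  ⟨branch taken⟩
[4] addi  $4, $1, 8  →  {$0:0, $1:10, $2:13, $3:9, $4:18}
[6] beq  $4, $1, L11  →  {$0:0, $1:10, $2:13, $3:9, $4:18}  ⟨branch fallthrough⟩
[7] ori   $2, $4, 14  →  {$0:0, $1:10, $2:30, $3:9, $4:18}
[8] xor  $0, $3, $3  →  {$0:0, $1:10, $2:30, $3:9, $4:18}
[9] xor  $1, $1, $0  →  {$0:0, $1:10, $2:30, $3:9, $4:18}
[10] add  $1, $0, $3  →  {$0:0, $1:9, $2:30, $3:9, $4:18}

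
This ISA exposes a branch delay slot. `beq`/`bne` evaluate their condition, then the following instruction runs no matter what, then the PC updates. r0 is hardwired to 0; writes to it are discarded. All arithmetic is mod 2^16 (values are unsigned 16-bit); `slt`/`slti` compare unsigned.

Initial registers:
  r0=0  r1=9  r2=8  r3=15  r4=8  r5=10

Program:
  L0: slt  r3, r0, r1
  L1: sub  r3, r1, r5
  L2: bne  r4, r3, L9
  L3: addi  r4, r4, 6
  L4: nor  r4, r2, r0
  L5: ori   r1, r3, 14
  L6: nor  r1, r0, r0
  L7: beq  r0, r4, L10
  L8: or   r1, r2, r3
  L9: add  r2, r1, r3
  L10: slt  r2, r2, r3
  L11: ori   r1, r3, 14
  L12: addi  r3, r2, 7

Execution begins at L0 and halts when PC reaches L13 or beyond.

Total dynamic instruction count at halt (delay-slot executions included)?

8

  step pc=0: slt  r3, r0, r1  regs=(0,9,8,1,8,10)
  step pc=1: sub  r3, r1, r5  regs=(0,9,8,65535,8,10)
  step pc=2: bne  r4, r3, L9  cond=T  regs=(0,9,8,65535,8,10)
  step pc=3: addi  r4, r4, 6  regs=(0,9,8,65535,14,10)
  step pc=9: add  r2, r1, r3  regs=(0,9,8,65535,14,10)
  step pc=10: slt  r2, r2, r3  regs=(0,9,1,65535,14,10)
  step pc=11: ori   r1, r3, 14  regs=(0,65535,1,65535,14,10)
  step pc=12: addi  r3, r2, 7  regs=(0,65535,1,8,14,10)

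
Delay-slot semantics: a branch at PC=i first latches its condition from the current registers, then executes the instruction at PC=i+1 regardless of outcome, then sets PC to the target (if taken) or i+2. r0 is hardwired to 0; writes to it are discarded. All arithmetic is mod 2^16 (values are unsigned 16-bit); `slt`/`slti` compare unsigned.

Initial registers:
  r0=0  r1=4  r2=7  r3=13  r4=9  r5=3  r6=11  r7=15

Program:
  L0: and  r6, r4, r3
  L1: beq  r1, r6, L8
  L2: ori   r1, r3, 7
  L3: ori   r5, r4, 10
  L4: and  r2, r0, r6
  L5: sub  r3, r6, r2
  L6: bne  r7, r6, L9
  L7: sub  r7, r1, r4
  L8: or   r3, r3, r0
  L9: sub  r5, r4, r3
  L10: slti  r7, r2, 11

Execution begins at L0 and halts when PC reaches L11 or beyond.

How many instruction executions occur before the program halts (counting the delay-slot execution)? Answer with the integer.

  step pc=0: and  r6, r4, r3  regs=(0,4,7,13,9,3,9,15)
  step pc=1: beq  r1, r6, L8  cond=F  regs=(0,4,7,13,9,3,9,15)
  step pc=2: ori   r1, r3, 7  regs=(0,15,7,13,9,3,9,15)
  step pc=3: ori   r5, r4, 10  regs=(0,15,7,13,9,11,9,15)
  step pc=4: and  r2, r0, r6  regs=(0,15,0,13,9,11,9,15)
  step pc=5: sub  r3, r6, r2  regs=(0,15,0,9,9,11,9,15)
  step pc=6: bne  r7, r6, L9  cond=T  regs=(0,15,0,9,9,11,9,15)
  step pc=7: sub  r7, r1, r4  regs=(0,15,0,9,9,11,9,6)
  step pc=9: sub  r5, r4, r3  regs=(0,15,0,9,9,0,9,6)
  step pc=10: slti  r7, r2, 11  regs=(0,15,0,9,9,0,9,1)

10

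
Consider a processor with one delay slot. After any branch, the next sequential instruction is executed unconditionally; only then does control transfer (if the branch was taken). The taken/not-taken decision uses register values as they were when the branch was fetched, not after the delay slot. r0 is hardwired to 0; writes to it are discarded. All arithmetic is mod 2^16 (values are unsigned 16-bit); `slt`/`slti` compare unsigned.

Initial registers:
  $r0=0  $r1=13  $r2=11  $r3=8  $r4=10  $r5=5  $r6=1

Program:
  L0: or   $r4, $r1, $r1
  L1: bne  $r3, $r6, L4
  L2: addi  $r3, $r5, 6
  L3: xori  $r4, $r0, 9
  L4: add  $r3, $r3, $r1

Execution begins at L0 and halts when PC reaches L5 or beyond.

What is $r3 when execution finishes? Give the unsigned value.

24

#0 or   $r4, $r1, $r1 ; 0/13/11/8/13/5/1
#1 bne  $r3, $r6, L4 ; 0/13/11/8/13/5/1 ; →target
#2 addi  $r3, $r5, 6 ; 0/13/11/11/13/5/1
#4 add  $r3, $r3, $r1 ; 0/13/11/24/13/5/1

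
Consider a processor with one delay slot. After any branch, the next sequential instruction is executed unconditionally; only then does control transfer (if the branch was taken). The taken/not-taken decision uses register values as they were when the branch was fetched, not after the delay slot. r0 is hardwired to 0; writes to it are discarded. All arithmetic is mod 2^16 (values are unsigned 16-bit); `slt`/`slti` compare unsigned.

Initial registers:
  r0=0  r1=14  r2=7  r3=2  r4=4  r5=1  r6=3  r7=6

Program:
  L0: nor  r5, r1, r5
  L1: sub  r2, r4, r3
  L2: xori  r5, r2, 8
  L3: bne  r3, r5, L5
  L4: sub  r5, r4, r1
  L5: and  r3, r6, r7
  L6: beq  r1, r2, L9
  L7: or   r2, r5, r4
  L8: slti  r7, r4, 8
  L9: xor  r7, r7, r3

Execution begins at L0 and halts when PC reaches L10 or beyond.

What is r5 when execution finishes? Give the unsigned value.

65526

#0 nor  r5, r1, r5 ; 0/14/7/2/4/65520/3/6
#1 sub  r2, r4, r3 ; 0/14/2/2/4/65520/3/6
#2 xori  r5, r2, 8 ; 0/14/2/2/4/10/3/6
#3 bne  r3, r5, L5 ; 0/14/2/2/4/10/3/6 ; →target
#4 sub  r5, r4, r1 ; 0/14/2/2/4/65526/3/6
#5 and  r3, r6, r7 ; 0/14/2/2/4/65526/3/6
#6 beq  r1, r2, L9 ; 0/14/2/2/4/65526/3/6 ; →fallthru
#7 or   r2, r5, r4 ; 0/14/65526/2/4/65526/3/6
#8 slti  r7, r4, 8 ; 0/14/65526/2/4/65526/3/1
#9 xor  r7, r7, r3 ; 0/14/65526/2/4/65526/3/3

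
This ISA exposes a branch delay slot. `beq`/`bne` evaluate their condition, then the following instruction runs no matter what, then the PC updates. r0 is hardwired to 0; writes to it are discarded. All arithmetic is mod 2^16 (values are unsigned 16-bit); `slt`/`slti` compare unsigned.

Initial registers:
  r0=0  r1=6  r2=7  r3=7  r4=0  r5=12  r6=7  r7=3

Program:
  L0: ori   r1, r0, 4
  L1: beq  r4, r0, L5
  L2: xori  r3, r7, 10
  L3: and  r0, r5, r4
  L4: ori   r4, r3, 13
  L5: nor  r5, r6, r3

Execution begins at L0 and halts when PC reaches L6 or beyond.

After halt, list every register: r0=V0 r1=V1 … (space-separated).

r0=0 r1=4 r2=7 r3=9 r4=0 r5=65520 r6=7 r7=3

[0] ori   r1, r0, 4  →  {r0:0, r1:4, r2:7, r3:7, r4:0, r5:12, r6:7, r7:3}
[1] beq  r4, r0, L5  →  {r0:0, r1:4, r2:7, r3:7, r4:0, r5:12, r6:7, r7:3}  ⟨branch taken⟩
[2] xori  r3, r7, 10  →  {r0:0, r1:4, r2:7, r3:9, r4:0, r5:12, r6:7, r7:3}
[5] nor  r5, r6, r3  →  {r0:0, r1:4, r2:7, r3:9, r4:0, r5:65520, r6:7, r7:3}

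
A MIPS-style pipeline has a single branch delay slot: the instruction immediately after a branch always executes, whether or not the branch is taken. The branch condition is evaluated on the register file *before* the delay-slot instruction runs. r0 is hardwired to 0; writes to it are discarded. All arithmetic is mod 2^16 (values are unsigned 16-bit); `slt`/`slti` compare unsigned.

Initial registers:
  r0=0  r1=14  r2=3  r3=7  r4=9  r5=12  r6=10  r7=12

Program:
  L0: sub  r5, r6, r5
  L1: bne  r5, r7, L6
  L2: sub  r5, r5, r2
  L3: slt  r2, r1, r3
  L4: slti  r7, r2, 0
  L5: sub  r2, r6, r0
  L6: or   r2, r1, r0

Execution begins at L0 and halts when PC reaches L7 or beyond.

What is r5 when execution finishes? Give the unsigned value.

#0 sub  r5, r6, r5 ; 0/14/3/7/9/65534/10/12
#1 bne  r5, r7, L6 ; 0/14/3/7/9/65534/10/12 ; →target
#2 sub  r5, r5, r2 ; 0/14/3/7/9/65531/10/12
#6 or   r2, r1, r0 ; 0/14/14/7/9/65531/10/12

65531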